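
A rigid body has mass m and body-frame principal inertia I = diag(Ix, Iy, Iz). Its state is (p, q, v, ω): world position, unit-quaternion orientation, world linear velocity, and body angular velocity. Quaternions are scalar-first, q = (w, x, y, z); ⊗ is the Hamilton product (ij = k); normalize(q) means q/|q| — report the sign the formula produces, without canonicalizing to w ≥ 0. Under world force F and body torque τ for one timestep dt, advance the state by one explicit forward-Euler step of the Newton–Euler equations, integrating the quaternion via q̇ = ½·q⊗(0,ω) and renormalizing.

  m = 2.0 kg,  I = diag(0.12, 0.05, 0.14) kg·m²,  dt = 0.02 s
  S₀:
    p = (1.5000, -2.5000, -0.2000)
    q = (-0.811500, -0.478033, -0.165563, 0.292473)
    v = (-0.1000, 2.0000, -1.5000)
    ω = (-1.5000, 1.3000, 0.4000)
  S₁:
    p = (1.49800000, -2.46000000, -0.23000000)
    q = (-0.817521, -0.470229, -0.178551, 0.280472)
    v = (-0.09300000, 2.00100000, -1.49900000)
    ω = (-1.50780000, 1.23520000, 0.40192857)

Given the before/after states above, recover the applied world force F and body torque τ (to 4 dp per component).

Δω = ω₁−ω₀ = (-0.00780000, -0.06480000, 0.00192857)
gyro term ω₀×Iω₀ = (0.0468, 0.0120, 0.1365)
applied torque τ = (0.0000, -0.1500, 0.1500)
Δv = v₁−v₀ = (0.00700000, 0.00100000, 0.00100000)
m·(v₁−v₀)/dt = (0.7000, 0.1000, 0.1000)

F = (0.7000, 0.1000, 0.1000)
τ = (0.0000, -0.1500, 0.1500)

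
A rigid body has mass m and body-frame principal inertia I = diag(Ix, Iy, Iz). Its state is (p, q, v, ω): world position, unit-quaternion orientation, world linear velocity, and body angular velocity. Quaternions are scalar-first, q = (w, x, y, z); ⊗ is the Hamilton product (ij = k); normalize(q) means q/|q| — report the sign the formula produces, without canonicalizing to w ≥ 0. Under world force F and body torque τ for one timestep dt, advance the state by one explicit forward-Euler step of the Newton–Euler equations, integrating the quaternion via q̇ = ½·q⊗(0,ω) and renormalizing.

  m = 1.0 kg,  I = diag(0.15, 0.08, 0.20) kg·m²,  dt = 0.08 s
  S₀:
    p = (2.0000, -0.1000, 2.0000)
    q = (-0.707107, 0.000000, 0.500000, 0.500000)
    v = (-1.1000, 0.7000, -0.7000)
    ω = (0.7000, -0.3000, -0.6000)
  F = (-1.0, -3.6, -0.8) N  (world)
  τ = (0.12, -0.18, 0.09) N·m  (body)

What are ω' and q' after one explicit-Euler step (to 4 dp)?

ω' = (0.7525, -0.5010, -0.5699)
q' = (-0.6886, -0.0258, 0.5221, 0.5026)

gyro term ω×Iω = (0.0216, 0.0210, 0.0147)
(τ − ω×Iω)/I = (0.6560, -2.5125, 0.3765)
ω' = ω + α·dt = (0.7525, -0.5010, -0.5699)
q⊗(0,ω) = (0.4500000, -0.6449749, 0.5621321, 0.0742642)
updated quaternion q' = (-0.6886, -0.0258, 0.5221, 0.5026)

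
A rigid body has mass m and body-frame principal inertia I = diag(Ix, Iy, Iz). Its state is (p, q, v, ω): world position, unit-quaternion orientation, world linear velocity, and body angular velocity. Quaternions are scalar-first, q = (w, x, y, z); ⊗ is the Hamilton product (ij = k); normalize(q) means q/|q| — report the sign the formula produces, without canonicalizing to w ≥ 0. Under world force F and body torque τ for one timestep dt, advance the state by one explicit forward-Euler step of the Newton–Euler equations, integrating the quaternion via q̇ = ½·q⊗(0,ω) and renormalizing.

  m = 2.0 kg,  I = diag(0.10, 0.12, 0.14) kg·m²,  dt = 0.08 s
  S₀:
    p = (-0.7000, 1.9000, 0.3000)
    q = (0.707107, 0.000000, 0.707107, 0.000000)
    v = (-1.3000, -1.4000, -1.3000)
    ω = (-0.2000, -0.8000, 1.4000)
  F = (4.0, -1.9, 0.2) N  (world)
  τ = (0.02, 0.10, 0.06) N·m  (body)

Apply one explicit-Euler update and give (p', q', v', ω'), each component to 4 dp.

p' = p + v·dt = (-0.8040, 1.7880, 0.1960)
v + (F/m)dt = (-1.1400, -1.4760, -1.2920)
gyro term ω×Iω = (-0.0224, 0.0112, 0.0032)
angular accel α = (0.4240, 0.7400, 0.4057)
ω + α·dt = (-0.1661, -0.7408, 1.4325)
q⊗(0,ω) = (0.5656856, 0.8485284, -0.5656856, 1.1313712)
updated quaternion q' = (0.7282, 0.0339, 0.6830, 0.0452)

p' = (-0.8040, 1.7880, 0.1960)
q' = (0.7282, 0.0339, 0.6830, 0.0452)
v' = (-1.1400, -1.4760, -1.2920)
ω' = (-0.1661, -0.7408, 1.4325)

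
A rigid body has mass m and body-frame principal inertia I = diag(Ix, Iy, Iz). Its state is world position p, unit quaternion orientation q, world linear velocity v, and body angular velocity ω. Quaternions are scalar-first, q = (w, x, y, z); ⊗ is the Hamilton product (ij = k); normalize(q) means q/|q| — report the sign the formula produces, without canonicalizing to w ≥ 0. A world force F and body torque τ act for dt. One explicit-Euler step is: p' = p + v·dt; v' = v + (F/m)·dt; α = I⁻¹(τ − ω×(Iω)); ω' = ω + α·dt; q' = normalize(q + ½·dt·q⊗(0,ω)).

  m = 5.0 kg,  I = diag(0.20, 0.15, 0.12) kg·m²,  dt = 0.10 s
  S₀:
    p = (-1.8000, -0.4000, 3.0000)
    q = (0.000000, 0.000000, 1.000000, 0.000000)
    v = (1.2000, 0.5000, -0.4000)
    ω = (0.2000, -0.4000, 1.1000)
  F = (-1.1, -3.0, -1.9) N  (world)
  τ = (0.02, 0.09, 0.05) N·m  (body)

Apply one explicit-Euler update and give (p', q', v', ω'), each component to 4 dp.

p' = p + v·dt = (-1.6800, -0.3500, 2.9600)
v' = v + a·dt = (1.1780, 0.4400, -0.4380)
ω×(Iω) gyroscopic = (0.0132, 0.0176, 0.0040)
(τ − ω×Iω)/I = (0.0340, 0.4827, 0.3833)
ω' = ω + α·dt = (0.2034, -0.3517, 1.1383)
Hamilton product q⊗(0,ω) = (0.4000000, 1.1000000, 0.0000000, -0.2000000)
updated quaternion q' = (0.0200, 0.0549, 0.9982, -0.0100)

p' = (-1.6800, -0.3500, 2.9600)
q' = (0.0200, 0.0549, 0.9982, -0.0100)
v' = (1.1780, 0.4400, -0.4380)
ω' = (0.2034, -0.3517, 1.1383)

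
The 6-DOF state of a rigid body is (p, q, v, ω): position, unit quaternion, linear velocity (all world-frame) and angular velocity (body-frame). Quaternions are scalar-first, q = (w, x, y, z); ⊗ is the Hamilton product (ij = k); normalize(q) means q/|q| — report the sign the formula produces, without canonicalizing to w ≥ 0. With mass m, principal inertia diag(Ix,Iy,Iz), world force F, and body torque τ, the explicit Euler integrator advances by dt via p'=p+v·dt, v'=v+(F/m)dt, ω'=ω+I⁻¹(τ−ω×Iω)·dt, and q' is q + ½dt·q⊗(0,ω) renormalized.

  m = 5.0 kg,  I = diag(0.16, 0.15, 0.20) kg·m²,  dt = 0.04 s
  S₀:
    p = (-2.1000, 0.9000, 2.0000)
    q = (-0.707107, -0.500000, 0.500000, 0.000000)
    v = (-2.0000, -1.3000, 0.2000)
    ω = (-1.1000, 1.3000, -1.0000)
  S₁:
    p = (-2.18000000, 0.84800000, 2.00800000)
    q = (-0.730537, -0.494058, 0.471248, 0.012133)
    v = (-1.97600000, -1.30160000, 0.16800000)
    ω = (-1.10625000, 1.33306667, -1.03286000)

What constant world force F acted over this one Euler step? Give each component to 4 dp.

F = (3.0000, -0.2000, -4.0000)

Δv = v₁−v₀ = (0.02400000, -0.00160000, -0.03200000)
applied force F = (3.0000, -0.2000, -4.0000)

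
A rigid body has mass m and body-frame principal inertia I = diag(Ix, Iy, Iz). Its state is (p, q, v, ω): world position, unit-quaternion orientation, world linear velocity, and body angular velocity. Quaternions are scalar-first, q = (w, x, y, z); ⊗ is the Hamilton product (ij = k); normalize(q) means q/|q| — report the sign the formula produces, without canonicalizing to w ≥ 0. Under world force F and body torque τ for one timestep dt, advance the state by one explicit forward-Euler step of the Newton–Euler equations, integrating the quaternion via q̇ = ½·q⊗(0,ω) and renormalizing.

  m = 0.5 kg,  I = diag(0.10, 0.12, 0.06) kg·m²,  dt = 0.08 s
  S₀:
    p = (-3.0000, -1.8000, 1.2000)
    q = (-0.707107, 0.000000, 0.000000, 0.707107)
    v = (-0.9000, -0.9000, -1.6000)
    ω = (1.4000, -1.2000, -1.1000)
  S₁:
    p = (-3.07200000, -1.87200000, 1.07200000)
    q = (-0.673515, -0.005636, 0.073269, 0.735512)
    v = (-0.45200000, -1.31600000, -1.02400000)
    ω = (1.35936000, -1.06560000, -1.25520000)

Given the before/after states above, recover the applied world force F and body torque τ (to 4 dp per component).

v₁ − v₀ = (0.44800000, -0.41600000, 0.57600000)
applied force F = (2.8000, -2.6000, 3.6000)
rate change Δω = (-0.04064000, 0.13440000, -0.15520000)
gyro term ω₀×Iω₀ = (-0.0792, -0.0616, -0.0336)
τ = I·(Δω/dt) + ω₀×(Iω₀) = (-0.1300, 0.1400, -0.1500)

F = (2.8000, -2.6000, 3.6000)
τ = (-0.1300, 0.1400, -0.1500)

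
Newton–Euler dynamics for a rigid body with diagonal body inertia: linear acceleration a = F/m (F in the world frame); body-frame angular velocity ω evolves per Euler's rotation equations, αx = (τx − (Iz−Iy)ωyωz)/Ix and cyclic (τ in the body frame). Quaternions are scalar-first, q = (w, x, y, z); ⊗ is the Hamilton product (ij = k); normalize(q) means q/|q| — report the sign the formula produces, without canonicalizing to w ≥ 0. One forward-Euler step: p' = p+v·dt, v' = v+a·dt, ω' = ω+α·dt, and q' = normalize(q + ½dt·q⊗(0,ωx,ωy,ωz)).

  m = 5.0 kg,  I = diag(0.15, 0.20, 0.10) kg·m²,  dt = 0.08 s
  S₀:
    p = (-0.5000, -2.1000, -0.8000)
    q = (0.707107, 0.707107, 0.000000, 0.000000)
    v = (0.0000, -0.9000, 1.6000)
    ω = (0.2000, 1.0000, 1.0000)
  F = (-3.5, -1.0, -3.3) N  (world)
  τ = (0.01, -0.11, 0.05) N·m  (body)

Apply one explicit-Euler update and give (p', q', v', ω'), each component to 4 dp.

a = (-0.7000, -0.2000, -0.6600)
new position p' = (-0.5000, -2.1720, -0.6720)
v + (F/m)dt = (-0.0560, -0.9160, 1.5472)
precession coupling ω×(Iω) = (-0.1000, 0.0100, 0.0100)
α = I⁻¹(τ − ω×Iω) = (0.7333, -0.6000, 0.4000)
ω' = ω + α·dt = (0.2587, 0.9520, 1.0320)
q⊗(0,ω) = (-0.1414214, 0.1414214, 0.0000000, 1.4142140)
q' = normalize(q + ½dt·q⊗(0,ω)) = (0.7003, 0.7116, 0.0000, 0.0565)

p' = (-0.5000, -2.1720, -0.6720)
q' = (0.7003, 0.7116, 0.0000, 0.0565)
v' = (-0.0560, -0.9160, 1.5472)
ω' = (0.2587, 0.9520, 1.0320)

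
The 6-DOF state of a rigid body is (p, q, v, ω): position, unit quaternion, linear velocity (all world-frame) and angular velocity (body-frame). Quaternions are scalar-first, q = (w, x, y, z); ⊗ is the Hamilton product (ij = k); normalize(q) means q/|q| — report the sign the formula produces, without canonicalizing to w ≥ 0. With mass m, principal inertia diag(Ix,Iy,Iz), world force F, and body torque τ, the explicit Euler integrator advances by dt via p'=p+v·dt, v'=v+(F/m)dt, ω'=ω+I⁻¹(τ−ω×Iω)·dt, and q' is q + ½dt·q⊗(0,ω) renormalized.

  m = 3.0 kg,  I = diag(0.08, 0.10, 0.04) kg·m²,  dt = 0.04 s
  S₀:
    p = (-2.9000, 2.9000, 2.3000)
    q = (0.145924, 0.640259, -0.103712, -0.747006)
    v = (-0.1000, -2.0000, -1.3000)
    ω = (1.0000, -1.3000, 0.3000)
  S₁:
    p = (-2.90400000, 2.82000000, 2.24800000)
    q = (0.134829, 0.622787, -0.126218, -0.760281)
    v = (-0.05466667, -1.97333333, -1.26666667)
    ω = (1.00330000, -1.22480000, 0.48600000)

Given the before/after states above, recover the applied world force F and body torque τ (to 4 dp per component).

velocity change Δv = (0.04533333, 0.02666667, 0.03333333)
F = m·Δv/dt = (3.4000, 2.0000, 2.5000)
ω₁ − ω₀ = (0.00330000, 0.07520000, 0.18600000)
precession coupling = (0.0234, 0.0120, -0.0260)
I·α + gyro = (0.0300, 0.2000, 0.1600)

F = (3.4000, 2.0000, 2.5000)
τ = (0.0300, 0.2000, 0.1600)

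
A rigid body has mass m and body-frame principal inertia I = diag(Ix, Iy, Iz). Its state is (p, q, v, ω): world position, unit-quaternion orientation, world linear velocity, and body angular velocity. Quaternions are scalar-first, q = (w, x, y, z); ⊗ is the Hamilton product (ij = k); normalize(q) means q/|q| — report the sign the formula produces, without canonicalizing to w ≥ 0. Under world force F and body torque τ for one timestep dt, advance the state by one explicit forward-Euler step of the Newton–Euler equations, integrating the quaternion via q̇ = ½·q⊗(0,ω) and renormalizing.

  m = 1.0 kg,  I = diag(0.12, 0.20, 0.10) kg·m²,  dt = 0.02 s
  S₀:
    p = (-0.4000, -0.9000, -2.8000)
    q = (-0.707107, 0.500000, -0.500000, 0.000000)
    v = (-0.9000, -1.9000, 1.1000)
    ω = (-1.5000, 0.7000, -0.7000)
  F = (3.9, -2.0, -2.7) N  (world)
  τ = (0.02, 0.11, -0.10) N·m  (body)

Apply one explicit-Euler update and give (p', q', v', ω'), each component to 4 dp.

ω×(Iω) gyroscopic = (0.0490, 0.0210, -0.0840)
angular accel α = (-0.2417, 0.4450, -0.1600)
ω + α·dt = (-1.5048, 0.7089, -0.7032)
2q̇ = q⊗(0,ω) = (1.1000000, 1.4106605, -0.1449749, 0.0949749)
q + ½dt·q⊗(0,ω), renormalized = (-0.6960, 0.5140, -0.5014, 0.0009)
p' = p + v·dt = (-0.4180, -0.9380, -2.7780)
v' = v + a·dt = (-0.8220, -1.9400, 1.0460)

p' = (-0.4180, -0.9380, -2.7780)
q' = (-0.6960, 0.5140, -0.5014, 0.0009)
v' = (-0.8220, -1.9400, 1.0460)
ω' = (-1.5048, 0.7089, -0.7032)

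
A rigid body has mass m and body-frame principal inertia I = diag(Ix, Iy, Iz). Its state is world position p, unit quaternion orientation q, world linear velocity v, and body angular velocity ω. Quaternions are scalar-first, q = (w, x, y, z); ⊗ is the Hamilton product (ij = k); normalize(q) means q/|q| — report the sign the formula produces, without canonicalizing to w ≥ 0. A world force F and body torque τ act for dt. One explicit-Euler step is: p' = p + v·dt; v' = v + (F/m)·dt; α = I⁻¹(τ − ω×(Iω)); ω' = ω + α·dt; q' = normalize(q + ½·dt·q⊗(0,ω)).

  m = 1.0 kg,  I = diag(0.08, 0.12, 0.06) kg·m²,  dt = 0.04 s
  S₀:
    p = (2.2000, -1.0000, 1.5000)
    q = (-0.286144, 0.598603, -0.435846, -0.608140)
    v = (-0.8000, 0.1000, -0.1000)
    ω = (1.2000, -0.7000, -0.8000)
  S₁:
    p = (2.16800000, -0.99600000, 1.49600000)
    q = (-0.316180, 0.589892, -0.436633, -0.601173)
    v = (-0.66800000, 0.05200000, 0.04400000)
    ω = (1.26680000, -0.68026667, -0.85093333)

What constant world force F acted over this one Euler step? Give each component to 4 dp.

F = (3.3000, -1.2000, 3.6000)

Δv = v₁−v₀ = (0.13200000, -0.04800000, 0.14400000)
F = m·Δv/dt = (3.3000, -1.2000, 3.6000)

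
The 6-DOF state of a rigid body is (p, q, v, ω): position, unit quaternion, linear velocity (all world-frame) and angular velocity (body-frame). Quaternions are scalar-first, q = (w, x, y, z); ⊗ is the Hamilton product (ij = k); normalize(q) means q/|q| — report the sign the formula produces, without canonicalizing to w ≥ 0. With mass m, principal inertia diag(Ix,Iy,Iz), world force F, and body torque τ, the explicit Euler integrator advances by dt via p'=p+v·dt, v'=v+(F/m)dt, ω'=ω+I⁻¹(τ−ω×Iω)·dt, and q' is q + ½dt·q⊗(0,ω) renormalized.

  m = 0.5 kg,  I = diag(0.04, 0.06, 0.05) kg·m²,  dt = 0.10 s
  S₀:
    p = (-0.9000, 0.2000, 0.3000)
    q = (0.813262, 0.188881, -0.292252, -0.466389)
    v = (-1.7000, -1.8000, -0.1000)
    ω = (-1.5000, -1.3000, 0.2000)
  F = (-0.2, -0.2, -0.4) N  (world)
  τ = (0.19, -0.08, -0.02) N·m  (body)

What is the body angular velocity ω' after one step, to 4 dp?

gyro term ω×Iω = (0.0026, 0.0030, 0.0390)
angular accel α = (4.6850, -1.3833, -1.1800)
new body rate ω' = (-1.0315, -1.4383, 0.0820)

ω' = (-1.0315, -1.4383, 0.0820)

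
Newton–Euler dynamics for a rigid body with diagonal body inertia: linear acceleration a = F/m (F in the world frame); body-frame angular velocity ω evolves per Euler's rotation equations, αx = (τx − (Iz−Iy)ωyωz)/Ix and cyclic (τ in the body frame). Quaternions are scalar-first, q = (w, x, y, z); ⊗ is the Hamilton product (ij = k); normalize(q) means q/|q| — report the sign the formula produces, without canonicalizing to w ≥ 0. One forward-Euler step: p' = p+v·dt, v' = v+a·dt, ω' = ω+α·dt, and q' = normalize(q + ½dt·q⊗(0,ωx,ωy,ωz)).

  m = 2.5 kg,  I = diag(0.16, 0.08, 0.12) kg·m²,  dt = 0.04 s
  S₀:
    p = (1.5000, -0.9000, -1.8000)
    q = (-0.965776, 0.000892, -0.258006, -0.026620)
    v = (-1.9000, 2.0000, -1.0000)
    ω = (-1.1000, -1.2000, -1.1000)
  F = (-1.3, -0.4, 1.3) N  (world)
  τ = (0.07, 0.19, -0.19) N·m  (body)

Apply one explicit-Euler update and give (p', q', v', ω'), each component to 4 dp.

linear accel F/m = (-0.5200, -0.1600, 0.5200)
new position p' = (1.4240, -0.8200, -1.8400)
v' = v + a·dt = (-1.9208, 1.9936, -0.9792)
gyro term ω×Iω = (0.0528, 0.0484, -0.1056)
(τ − ω×Iω)/I = (0.1075, 1.7700, -0.7033)
ω + α·dt = (-1.0957, -1.1292, -1.1281)
2q̇ = q⊗(0,ω) = (-0.3379080, 1.3142162, 1.1891944, 0.7774766)
q' = normalize(q + ½dt·q⊗(0,ω)) = (-0.9718, 0.0272, -0.2340, -0.0111)

p' = (1.4240, -0.8200, -1.8400)
q' = (-0.9718, 0.0272, -0.2340, -0.0111)
v' = (-1.9208, 1.9936, -0.9792)
ω' = (-1.0957, -1.1292, -1.1281)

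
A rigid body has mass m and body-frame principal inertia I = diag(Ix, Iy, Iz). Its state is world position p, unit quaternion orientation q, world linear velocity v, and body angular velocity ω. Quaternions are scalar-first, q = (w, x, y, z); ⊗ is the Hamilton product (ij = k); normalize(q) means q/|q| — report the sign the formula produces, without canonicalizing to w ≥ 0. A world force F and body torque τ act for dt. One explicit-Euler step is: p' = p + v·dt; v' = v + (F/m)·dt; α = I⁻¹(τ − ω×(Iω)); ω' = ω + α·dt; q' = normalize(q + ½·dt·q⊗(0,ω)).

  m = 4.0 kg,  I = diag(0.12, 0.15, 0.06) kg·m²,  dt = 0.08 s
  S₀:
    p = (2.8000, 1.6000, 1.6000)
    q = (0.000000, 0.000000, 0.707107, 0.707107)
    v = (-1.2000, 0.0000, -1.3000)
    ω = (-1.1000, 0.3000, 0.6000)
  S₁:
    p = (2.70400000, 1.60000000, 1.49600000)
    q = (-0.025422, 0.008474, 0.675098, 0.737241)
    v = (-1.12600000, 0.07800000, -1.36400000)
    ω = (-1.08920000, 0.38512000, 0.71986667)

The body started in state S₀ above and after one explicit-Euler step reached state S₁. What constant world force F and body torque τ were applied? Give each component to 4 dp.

velocity change Δv = (0.07400000, 0.07800000, -0.06400000)
applied force F = (3.7000, 3.9000, -3.2000)
ω₁ − ω₀ = (0.01080000, 0.08512000, 0.11986667)
ω₀×(Iω₀) = (-0.0162, -0.0396, -0.0099)
τ = I·(Δω/dt) + ω₀×(Iω₀) = (0.0000, 0.1200, 0.0800)

F = (3.7000, 3.9000, -3.2000)
τ = (0.0000, 0.1200, 0.0800)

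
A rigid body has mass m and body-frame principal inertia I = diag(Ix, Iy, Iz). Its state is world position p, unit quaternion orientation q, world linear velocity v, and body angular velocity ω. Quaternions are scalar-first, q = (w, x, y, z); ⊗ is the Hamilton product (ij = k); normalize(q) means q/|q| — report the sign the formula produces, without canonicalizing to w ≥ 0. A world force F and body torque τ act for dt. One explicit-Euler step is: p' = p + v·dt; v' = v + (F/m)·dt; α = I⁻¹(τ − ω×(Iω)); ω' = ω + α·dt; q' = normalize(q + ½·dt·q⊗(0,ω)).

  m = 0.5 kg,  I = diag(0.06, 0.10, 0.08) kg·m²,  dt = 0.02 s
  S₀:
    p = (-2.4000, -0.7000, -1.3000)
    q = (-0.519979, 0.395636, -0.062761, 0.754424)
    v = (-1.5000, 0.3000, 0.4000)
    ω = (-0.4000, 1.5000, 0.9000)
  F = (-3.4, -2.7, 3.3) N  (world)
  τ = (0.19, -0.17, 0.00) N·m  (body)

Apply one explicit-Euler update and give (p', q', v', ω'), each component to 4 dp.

p' = (-2.4300, -0.6940, -1.2920)
q' = (-0.5242, 0.3858, -0.0771, 0.7553)
v' = (-1.6360, 0.1920, 0.5320)
ω' = (-0.3277, 1.4646, 0.9060)

ω×(Iω) gyroscopic = (-0.0270, 0.0072, -0.0240)
(τ − ω×Iω)/I = (3.6167, -1.7720, 0.3000)
ω + α·dt = (-0.3277, 1.4646, 0.9060)
q⊗(0,ω) = (-0.4265857, -0.9801293, -1.4378105, 0.1003685)
q' = normalize(q + ½dt·q⊗(0,ω)) = (-0.5242, 0.3858, -0.0771, 0.7553)
a = F/m = (-6.8000, -5.4000, 6.6000)
p + v·dt = (-2.4300, -0.6940, -1.2920)
v' = v + a·dt = (-1.6360, 0.1920, 0.5320)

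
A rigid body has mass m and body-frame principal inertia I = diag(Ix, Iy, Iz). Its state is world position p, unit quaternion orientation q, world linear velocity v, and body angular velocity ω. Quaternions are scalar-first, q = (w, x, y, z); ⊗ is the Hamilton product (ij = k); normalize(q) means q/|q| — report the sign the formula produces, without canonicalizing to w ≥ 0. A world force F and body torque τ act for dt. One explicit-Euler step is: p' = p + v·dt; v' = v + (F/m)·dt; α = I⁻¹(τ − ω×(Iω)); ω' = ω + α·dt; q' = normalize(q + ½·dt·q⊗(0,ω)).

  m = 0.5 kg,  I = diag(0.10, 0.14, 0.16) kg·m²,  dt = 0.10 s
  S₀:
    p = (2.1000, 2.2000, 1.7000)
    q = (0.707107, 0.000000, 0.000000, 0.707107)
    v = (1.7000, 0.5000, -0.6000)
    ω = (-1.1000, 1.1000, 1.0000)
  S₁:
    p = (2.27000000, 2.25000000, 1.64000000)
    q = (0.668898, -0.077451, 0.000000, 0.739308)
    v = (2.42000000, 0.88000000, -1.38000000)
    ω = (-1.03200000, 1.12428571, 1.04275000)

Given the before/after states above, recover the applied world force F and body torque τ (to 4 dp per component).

F = (3.6000, 1.9000, -3.9000)
τ = (0.0900, 0.1000, 0.0200)

Δv = v₁−v₀ = (0.72000000, 0.38000000, -0.78000000)
F = m·Δv/dt = (3.6000, 1.9000, -3.9000)
rate change Δω = (0.06800000, 0.02428571, 0.04275000)
ω₀×(Iω₀) = (0.0220, 0.0660, -0.0484)
τ = I·(Δω/dt) + ω₀×(Iω₀) = (0.0900, 0.1000, 0.0200)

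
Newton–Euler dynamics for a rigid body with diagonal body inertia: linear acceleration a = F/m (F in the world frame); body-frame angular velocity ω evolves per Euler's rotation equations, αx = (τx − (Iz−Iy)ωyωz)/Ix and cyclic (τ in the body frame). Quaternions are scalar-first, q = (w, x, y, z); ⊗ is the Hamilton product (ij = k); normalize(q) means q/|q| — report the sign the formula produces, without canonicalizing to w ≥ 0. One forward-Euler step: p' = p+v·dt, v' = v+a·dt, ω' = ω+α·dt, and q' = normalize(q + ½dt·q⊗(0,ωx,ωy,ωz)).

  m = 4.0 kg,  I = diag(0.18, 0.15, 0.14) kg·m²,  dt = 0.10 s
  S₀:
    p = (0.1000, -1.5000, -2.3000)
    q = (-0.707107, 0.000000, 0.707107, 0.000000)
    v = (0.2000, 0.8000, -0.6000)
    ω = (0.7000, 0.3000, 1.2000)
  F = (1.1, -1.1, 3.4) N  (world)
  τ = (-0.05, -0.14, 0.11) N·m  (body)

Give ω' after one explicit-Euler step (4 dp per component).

(τ − ω×Iω)/I = (-0.2578, -1.1573, 0.8307)
new body rate ω' = (0.6742, 0.1843, 1.2831)

ω' = (0.6742, 0.1843, 1.2831)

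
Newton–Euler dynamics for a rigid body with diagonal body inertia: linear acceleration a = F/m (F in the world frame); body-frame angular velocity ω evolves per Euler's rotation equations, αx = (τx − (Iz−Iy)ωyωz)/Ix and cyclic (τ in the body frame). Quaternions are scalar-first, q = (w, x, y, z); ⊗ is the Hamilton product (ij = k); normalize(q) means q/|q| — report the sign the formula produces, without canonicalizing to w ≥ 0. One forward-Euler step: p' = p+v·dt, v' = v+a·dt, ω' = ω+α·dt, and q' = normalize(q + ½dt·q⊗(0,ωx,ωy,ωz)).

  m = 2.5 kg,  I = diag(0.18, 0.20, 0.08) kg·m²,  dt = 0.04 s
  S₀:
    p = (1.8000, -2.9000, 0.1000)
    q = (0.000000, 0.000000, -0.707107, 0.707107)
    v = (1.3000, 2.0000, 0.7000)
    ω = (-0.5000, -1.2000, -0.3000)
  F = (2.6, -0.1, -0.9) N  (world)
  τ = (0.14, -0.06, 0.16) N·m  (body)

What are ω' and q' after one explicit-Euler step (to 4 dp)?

ω' = (-0.4593, -1.2150, -0.2260)
q' = (-0.0127, 0.0212, -0.7139, 0.6998)

ω×(Iω) gyroscopic = (-0.0432, 0.0150, 0.0120)
(τ − ω×Iω)/I = (1.0178, -0.3750, 1.8500)
ω + α·dt = (-0.4593, -1.2150, -0.2260)
Hamilton product q⊗(0,ω) = (-0.6363963, 1.0606605, -0.3535535, -0.3535535)
q + ½dt·q⊗(0,ω), renormalized = (-0.0127, 0.0212, -0.7139, 0.6998)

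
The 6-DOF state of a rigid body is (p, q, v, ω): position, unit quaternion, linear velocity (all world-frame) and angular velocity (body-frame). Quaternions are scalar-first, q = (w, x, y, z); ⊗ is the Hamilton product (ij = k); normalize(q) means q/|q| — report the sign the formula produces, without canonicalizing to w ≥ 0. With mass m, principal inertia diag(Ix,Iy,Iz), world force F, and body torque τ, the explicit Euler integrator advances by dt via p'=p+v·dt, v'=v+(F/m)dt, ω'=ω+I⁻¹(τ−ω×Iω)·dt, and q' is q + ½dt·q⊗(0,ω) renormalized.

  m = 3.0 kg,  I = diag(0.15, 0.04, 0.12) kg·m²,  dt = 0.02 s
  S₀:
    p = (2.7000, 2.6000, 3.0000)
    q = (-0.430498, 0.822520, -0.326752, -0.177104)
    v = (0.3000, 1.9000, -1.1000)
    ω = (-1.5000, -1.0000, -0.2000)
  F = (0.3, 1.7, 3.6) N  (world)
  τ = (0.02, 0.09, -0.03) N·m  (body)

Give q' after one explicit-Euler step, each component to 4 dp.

q⊗(0,ω) = (0.8716072, 0.5339934, 0.8606580, -1.2265484)
updated quaternion q' = (-0.4217, 0.8277, -0.3181, -0.1893)

q' = (-0.4217, 0.8277, -0.3181, -0.1893)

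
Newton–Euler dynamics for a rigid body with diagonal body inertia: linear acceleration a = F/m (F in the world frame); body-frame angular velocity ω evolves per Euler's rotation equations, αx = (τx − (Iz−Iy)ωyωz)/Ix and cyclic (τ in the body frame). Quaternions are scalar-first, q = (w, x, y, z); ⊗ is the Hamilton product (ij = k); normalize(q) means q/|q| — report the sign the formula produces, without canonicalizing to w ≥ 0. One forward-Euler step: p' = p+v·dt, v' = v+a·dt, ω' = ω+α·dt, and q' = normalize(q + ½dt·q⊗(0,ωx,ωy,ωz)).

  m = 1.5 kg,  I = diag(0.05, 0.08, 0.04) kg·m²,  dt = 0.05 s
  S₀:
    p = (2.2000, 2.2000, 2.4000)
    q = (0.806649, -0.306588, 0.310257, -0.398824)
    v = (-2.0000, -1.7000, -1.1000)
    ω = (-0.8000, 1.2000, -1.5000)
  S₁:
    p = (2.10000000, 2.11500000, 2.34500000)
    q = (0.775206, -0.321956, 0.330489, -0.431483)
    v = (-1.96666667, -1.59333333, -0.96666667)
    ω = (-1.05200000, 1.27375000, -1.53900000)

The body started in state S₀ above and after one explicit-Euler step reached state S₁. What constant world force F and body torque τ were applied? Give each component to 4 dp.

Δv = v₁−v₀ = (0.03333333, 0.10666667, 0.13333333)
applied force F = (1.0000, 3.2000, 4.0000)
ω₁ − ω₀ = (-0.25200000, 0.07375000, -0.03900000)
applied torque τ = (-0.1800, 0.1300, -0.0600)

F = (1.0000, 3.2000, 4.0000)
τ = (-0.1800, 0.1300, -0.0600)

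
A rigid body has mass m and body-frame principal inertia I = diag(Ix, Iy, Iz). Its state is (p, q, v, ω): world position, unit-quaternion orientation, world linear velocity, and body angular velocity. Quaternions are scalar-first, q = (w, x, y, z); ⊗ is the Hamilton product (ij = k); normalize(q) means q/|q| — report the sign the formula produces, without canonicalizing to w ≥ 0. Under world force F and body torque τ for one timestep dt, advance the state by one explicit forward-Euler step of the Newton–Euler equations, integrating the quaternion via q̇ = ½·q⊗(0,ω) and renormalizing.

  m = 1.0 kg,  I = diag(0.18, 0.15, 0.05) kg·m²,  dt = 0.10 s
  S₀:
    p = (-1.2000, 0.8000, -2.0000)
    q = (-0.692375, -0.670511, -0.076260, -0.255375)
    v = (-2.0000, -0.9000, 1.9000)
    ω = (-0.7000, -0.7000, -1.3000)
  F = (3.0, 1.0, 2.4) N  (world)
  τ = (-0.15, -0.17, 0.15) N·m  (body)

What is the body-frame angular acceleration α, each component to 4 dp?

α = (-0.3278, -1.9220, 3.2940)

precession coupling ω×(Iω) = (-0.0910, 0.1183, -0.0147)
(τ − ω×Iω)/I = (-0.3278, -1.9220, 3.2940)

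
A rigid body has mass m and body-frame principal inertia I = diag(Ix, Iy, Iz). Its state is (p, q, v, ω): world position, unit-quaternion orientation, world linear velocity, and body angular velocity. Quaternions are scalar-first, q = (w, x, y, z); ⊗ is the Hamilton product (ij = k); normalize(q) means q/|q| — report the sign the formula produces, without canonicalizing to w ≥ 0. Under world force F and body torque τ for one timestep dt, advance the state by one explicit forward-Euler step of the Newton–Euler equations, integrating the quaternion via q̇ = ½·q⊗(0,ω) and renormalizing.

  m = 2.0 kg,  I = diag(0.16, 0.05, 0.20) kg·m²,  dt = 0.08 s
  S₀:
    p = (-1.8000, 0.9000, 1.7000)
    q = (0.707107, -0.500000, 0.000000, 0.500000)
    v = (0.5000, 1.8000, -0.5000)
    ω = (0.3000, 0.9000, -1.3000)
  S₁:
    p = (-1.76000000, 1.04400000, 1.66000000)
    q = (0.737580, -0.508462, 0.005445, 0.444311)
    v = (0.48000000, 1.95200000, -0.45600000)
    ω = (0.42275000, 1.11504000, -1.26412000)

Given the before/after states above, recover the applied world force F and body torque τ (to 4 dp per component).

F = (-0.5000, 3.8000, 1.1000)
τ = (0.0700, 0.1500, 0.0600)

Δω = ω₁−ω₀ = (0.12275000, 0.21504000, 0.03588000)
I·α + gyro = (0.0700, 0.1500, 0.0600)
Δv = v₁−v₀ = (-0.02000000, 0.15200000, 0.04400000)
m·(v₁−v₀)/dt = (-0.5000, 3.8000, 1.1000)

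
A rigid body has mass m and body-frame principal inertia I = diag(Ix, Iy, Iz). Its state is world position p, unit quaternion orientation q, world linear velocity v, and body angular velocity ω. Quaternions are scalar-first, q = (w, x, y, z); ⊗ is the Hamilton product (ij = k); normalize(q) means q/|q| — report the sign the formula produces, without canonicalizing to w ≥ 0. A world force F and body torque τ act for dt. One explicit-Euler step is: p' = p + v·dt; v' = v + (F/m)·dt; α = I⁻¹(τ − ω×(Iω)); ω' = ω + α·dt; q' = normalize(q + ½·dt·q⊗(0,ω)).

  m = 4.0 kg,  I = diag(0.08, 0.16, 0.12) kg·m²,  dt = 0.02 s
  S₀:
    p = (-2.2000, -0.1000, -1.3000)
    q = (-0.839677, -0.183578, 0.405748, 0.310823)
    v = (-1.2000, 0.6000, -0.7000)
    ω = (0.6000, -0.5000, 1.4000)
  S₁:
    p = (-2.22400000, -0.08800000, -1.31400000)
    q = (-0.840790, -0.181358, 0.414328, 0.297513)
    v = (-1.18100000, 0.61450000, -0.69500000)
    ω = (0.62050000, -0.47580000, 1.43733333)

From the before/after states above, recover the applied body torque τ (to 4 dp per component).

rate change Δω = (0.02050000, 0.02420000, 0.03733333)
ω₀×(Iω₀) = (0.0280, -0.0336, -0.0240)
τ = I·(Δω/dt) + ω₀×(Iω₀) = (0.1100, 0.1600, 0.2000)

τ = (0.1100, 0.1600, 0.2000)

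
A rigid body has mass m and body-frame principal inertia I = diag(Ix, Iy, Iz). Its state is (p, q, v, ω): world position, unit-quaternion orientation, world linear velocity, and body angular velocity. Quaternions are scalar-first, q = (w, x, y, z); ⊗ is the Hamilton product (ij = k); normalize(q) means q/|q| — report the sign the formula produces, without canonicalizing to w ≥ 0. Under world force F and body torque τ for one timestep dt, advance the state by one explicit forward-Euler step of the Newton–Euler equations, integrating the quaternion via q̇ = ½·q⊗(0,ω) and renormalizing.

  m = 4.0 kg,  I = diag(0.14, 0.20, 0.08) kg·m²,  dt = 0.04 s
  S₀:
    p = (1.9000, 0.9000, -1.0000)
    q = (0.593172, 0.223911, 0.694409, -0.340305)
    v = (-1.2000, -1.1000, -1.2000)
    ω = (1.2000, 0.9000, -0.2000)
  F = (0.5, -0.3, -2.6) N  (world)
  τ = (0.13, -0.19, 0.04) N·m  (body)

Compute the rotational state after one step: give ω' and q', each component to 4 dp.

precession coupling ω×(Iω) = (0.0216, -0.0144, 0.0648)
α = I⁻¹(τ − ω×Iω) = (0.7743, -0.8780, -0.3100)
ω' = ω + α·dt = (1.2310, 0.8649, -0.2124)
Hamilton product q⊗(0,ω) = (-0.9617223, 0.8791991, 0.1702710, -0.7504053)
q + ½dt·q⊗(0,ω), renormalized = (0.5737, 0.2414, 0.6975, -0.3552)

ω' = (1.2310, 0.8649, -0.2124)
q' = (0.5737, 0.2414, 0.6975, -0.3552)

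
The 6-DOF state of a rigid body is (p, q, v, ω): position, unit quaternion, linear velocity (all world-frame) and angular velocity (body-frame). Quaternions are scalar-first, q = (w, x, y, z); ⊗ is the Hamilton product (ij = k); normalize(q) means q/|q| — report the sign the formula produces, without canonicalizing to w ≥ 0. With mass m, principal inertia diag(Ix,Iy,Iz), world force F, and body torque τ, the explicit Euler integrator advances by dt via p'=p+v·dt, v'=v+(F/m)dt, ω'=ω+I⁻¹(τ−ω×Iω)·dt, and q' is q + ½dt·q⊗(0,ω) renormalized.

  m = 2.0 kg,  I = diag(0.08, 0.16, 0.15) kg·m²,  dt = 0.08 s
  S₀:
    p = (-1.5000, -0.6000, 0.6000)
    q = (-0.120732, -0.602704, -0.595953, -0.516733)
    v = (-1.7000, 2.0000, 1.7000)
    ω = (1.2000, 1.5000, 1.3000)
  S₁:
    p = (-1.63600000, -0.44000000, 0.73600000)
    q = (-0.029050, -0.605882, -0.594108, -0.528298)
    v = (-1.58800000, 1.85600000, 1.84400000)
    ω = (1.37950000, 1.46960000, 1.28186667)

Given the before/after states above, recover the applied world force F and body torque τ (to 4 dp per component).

F = (2.8000, -3.6000, 3.6000)
τ = (0.1600, -0.1700, 0.1100)

rate change Δω = (0.17950000, -0.03040000, -0.01813333)
precession coupling = (-0.0195, -0.1092, 0.1440)
I·α + gyro = (0.1600, -0.1700, 0.1100)
velocity change Δv = (0.11200000, -0.14400000, 0.14400000)
applied force F = (2.8000, -3.6000, 3.6000)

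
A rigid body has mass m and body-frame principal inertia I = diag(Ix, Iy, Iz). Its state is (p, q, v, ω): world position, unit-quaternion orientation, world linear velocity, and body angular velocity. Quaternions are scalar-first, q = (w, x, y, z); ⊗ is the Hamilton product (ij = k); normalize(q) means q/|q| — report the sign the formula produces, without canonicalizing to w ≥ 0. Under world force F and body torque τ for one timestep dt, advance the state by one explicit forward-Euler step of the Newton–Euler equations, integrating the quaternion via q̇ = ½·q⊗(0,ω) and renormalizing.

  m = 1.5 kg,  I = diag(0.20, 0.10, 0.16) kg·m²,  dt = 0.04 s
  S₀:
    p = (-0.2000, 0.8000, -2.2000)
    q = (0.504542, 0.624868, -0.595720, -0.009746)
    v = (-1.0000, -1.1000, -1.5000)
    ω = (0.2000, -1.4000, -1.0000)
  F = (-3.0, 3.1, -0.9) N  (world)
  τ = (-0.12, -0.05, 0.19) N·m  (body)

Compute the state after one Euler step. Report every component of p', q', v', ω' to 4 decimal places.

ω×(Iω) gyroscopic = (0.0840, -0.0080, 0.0280)
angular accel α = (-1.0200, -0.4200, 1.0125)
ω + α·dt = (0.1592, -1.4168, -0.9595)
Hamilton product q⊗(0,ω) = (-0.9687276, 0.6829840, -0.0834400, -1.2602132)
q + ½dt·q⊗(0,ω), renormalized = (0.4849, 0.6381, -0.5970, -0.0349)
new position p' = (-0.2400, 0.7560, -2.2600)
new velocity v' = (-1.0800, -1.0173, -1.5240)

p' = (-0.2400, 0.7560, -2.2600)
q' = (0.4849, 0.6381, -0.5970, -0.0349)
v' = (-1.0800, -1.0173, -1.5240)
ω' = (0.1592, -1.4168, -0.9595)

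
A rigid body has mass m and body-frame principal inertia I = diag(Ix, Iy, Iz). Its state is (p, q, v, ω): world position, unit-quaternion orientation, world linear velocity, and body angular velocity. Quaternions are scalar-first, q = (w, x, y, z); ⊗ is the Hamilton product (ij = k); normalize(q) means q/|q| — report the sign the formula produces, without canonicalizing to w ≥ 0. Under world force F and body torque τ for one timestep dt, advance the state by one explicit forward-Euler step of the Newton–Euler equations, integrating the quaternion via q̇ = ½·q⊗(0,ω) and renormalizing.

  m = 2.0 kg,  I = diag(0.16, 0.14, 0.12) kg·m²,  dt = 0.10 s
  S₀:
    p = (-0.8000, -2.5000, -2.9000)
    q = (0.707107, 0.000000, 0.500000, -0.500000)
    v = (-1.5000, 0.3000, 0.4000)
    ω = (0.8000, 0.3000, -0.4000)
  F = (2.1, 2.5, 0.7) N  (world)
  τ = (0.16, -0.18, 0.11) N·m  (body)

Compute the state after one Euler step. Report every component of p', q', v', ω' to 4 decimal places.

p' = (-0.9500, -2.4700, -2.8600)
q' = (0.6888, 0.0258, 0.4901, -0.5335)
v' = (-1.3950, 0.4250, 0.4350)
ω' = (0.8985, 0.1806, -0.3043)

a = F/m = (1.0500, 1.2500, 0.3500)
p' = p + v·dt = (-0.9500, -2.4700, -2.8600)
new velocity v' = (-1.3950, 0.4250, 0.4350)
angular accel α = (0.9850, -1.1943, 0.9567)
ω + α·dt = (0.8985, 0.1806, -0.3043)
Hamilton product q⊗(0,ω) = (-0.3500000, 0.5156856, -0.1878679, -0.6828428)
q + ½dt·q⊗(0,ω), renormalized = (0.6888, 0.0258, 0.4901, -0.5335)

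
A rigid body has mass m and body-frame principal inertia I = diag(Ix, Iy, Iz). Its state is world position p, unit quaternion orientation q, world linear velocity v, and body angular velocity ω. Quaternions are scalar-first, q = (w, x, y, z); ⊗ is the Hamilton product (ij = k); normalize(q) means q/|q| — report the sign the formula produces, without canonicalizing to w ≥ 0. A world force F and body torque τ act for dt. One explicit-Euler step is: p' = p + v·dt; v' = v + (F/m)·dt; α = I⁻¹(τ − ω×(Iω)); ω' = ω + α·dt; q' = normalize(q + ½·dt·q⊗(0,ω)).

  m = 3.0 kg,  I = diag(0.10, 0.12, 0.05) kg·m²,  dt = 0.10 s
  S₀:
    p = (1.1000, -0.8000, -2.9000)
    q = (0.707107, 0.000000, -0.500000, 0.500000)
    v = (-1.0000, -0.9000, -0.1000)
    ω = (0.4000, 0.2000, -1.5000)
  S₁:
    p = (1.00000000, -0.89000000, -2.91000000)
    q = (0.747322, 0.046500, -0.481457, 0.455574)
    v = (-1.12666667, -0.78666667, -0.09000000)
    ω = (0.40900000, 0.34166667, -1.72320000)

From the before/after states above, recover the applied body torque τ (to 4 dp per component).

τ = (0.0300, 0.1400, -0.1100)

Δω = ω₁−ω₀ = (0.00900000, 0.14166667, -0.22320000)
τ = I·(Δω/dt) + ω₀×(Iω₀) = (0.0300, 0.1400, -0.1100)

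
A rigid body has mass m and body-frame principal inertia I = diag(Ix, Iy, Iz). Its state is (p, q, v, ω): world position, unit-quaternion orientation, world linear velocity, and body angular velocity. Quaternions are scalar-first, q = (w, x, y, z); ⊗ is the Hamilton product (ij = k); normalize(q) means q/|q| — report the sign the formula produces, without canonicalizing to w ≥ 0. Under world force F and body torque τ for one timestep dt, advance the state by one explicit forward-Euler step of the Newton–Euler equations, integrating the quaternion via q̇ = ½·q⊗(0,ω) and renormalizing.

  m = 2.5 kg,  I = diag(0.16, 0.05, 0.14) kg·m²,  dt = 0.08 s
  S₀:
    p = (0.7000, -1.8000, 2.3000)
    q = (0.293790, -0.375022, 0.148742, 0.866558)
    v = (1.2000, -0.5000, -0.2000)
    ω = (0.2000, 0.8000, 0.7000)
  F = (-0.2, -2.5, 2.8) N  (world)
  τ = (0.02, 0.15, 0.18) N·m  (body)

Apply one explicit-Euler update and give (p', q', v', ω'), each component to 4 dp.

p' = (0.7960, -1.8400, 2.2840)
q' = (0.2675, -0.3959, 0.1754, 0.8608)
v' = (1.1936, -0.5800, -0.1104)
ω' = (0.1848, 1.0355, 0.8129)

linear accel F/m = (-0.0800, -1.0000, 1.1200)
new position p' = (0.7960, -1.8400, 2.2840)
v + (F/m)dt = (1.1936, -0.5800, -0.1104)
ω×(Iω) gyroscopic = (0.0504, 0.0028, -0.0176)
angular accel α = (-0.1900, 2.9440, 1.4114)
ω' = ω + α·dt = (0.1848, 1.0355, 0.8129)
2q̇ = q⊗(0,ω) = (-0.6505798, -0.5303690, 0.6708590, -0.1241130)
updated quaternion q' = (0.2675, -0.3959, 0.1754, 0.8608)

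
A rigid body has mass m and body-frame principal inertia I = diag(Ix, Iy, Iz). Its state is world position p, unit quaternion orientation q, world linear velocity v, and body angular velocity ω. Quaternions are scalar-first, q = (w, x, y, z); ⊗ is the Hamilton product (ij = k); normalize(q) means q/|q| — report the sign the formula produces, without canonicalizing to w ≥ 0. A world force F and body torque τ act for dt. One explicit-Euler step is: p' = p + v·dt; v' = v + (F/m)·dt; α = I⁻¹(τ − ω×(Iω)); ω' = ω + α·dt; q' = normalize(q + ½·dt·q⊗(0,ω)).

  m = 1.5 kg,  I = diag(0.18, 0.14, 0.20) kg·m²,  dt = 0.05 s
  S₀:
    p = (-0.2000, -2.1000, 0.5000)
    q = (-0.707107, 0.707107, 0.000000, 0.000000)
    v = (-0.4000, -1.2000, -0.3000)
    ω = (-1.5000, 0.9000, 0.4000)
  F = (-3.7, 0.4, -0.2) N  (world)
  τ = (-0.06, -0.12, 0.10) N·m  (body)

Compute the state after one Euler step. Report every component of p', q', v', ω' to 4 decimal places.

α = I⁻¹(τ − ω×Iω) = (-0.4533, -0.9429, 0.2300)
ω + α·dt = (-1.5227, 0.8529, 0.4115)
Hamilton product q⊗(0,ω) = (1.0606605, 1.0606605, -0.9192391, 0.3535535)
updated quaternion q' = (-0.6799, 0.7329, -0.0230, 0.0088)
new position p' = (-0.2200, -2.1600, 0.4850)
v + (F/m)dt = (-0.5233, -1.1867, -0.3067)

p' = (-0.2200, -2.1600, 0.4850)
q' = (-0.6799, 0.7329, -0.0230, 0.0088)
v' = (-0.5233, -1.1867, -0.3067)
ω' = (-1.5227, 0.8529, 0.4115)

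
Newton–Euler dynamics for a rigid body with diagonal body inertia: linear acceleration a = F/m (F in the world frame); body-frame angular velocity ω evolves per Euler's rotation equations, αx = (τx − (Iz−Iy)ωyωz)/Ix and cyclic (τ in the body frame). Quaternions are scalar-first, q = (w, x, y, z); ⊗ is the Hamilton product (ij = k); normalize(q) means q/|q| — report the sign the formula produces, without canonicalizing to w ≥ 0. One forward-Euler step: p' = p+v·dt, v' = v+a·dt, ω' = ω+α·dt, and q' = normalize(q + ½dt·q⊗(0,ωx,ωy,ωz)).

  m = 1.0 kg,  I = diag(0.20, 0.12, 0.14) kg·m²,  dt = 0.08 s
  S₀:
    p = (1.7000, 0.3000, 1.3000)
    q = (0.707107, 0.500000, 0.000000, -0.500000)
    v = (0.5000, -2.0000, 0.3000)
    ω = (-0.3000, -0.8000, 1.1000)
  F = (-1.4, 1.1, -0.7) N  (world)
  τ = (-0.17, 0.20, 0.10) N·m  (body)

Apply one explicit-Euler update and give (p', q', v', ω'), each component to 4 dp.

p' = (1.7400, 0.1400, 1.3240)
q' = (0.7340, 0.4748, -0.0386, -0.4841)
v' = (0.3880, -1.9120, 0.2440)
ω' = (-0.3610, -0.6535, 1.1681)

α = I⁻¹(τ − ω×Iω) = (-0.7620, 1.8317, 0.8514)
new body rate ω' = (-0.3610, -0.6535, 1.1681)
2q̇ = q⊗(0,ω) = (0.7000000, -0.6121321, -0.9656856, 0.3778177)
q + ½dt·q⊗(0,ω), renormalized = (0.7340, 0.4748, -0.0386, -0.4841)
linear accel F/m = (-1.4000, 1.1000, -0.7000)
p + v·dt = (1.7400, 0.1400, 1.3240)
new velocity v' = (0.3880, -1.9120, 0.2440)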